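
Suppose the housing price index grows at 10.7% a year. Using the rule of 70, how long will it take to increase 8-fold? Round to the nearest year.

One doubling takes 70/10.7 = 6.54 years.
8 = 2^3, so 3 doublings → 20 years.

20 years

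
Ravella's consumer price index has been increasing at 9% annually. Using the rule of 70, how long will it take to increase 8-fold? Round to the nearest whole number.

One doubling takes 70/9 = 7.78 years.
8× is 3 doublings, so 3 × 7.78 ≈ 23 years.

23 years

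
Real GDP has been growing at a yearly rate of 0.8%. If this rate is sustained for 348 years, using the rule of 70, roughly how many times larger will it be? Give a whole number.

Doubling time ≈ 70/0.8 = 87.50 years.
348/87.50 ≈ 4 doublings, so about 2^4 = 16×.

roughly 16 times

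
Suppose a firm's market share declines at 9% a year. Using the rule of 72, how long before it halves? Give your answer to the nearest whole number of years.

Halving time ≈ 72 / 9 = 8.00 → 8 years.

8 years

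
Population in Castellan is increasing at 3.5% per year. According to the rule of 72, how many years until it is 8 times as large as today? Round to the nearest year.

≈ 62 years

One doubling takes 72/3.5 = 20.57 years.
8× is 3 doublings, so 3 × 20.57 ≈ 62 years.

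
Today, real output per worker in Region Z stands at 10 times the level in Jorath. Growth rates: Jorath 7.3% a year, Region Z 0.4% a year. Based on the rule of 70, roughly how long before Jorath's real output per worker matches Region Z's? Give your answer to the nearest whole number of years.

approximately 34 years

What matters is the difference: 6.9 pp.
Rule of 70 on the gap: the ratio halves every 70/6.9 ≈ 10.14 years.
A 10 times gap takes log₂(10) ≈ 3.32 halvings to close: 3.32 × 10.14 ≈ 34 years.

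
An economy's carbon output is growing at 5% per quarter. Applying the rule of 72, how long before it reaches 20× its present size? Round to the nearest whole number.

approximately 62 quarters

Doubling time ≈ 72/5 = 14.40 quarters.
Reaching 20× takes log₂(20) ≈ 4.32 doublings.
4.32 × 14.40 ≈ 62 quarters.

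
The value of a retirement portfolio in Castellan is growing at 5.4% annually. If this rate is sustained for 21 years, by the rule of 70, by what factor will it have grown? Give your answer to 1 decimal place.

Doubles every ≈ 12.96 years (70/5.4).
21 years is 1.62 doublings; 2^1.62 ≈ 3.1×.

≈ 3.1 times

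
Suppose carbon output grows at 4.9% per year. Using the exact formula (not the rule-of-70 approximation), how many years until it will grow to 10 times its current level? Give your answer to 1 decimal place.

48.1 years

t = ln(10) / ln(1 + 0.049) = 2.3026 / 0.047837 ≈ 48.13.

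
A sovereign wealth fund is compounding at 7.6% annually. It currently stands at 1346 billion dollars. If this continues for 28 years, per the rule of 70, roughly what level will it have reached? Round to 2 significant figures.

Doubling time ≈ 70/7.6 = 9.21 years.
28 years is 28/9.21 ≈ 3.04 doublings, a factor of 2^3.04 ≈ 8.22.
1346 × 8.22 ≈ 11000 billion dollars.

11000 billion dollars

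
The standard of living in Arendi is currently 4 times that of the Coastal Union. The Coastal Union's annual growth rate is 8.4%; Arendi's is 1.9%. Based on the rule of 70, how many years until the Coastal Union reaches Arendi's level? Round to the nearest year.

about 22 years

What matters is the difference: 6.5 pp.
Rule of 70 on the gap: the ratio halves every 70/6.5 ≈ 10.77 years.
A 4 times gap closes after 2 halvings: 2 × 10.77 ≈ 22 years.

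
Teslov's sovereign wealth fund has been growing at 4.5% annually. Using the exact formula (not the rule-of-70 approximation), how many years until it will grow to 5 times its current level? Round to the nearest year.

37 years

t = ln(5) / ln(1 + 0.045) = 1.6094 / 0.044017 ≈ 36.56.
≈ 37 years.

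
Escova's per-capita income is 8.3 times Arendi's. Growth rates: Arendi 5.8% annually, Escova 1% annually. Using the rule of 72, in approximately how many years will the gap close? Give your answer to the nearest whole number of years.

roughly 46 years

What matters is the difference: 4.8 pp.
Rule of 72 on the gap: the ratio halves every 72/4.8 ≈ 15.00 years.
An 8.3 times gap takes log₂(8.3) ≈ 3.05 halvings to close: 3.05 × 15.00 ≈ 46 years.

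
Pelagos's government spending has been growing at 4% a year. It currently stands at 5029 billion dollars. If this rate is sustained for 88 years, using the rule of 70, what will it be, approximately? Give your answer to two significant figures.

about 160000 billion dollars

Doubling time ≈ 70/4 = 17.50 years.
88 years is 88/17.50 ≈ 5.03 doublings, a factor of 2^5.03 ≈ 32.67.
5029 × 32.67 ≈ 160000 billion dollars.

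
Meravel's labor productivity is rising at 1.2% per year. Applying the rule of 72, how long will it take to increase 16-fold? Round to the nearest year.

≈ 240 years

One doubling takes 72/1.2 = 60.00 years.
16× is 4 doublings, so 4 × 60.00 ≈ 240 years.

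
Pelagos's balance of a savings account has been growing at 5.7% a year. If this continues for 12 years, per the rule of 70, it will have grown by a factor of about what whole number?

At 5.7% one doubling takes ≈ 12.28 years; 12 years is 1 of them, so ×2.

around 2 times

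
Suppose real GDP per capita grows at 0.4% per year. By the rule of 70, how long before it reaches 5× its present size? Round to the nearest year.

At 0.4% it doubles every 70/0.4 ≈ 175.00 years.
Reaching 5× takes log₂(5) ≈ 2.32 doublings.
2.32 × 175.00 ≈ 406 years.

around 406 years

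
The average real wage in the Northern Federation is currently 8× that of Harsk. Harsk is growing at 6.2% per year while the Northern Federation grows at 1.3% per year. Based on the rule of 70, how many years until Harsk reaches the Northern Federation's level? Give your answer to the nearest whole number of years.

The growth-rate gap is 6.2% − 1.3% = 4.9 percentage points.
So the ratio between them halves every 70/4.9 ≈ 14.29 years.
An 8× gap closes after 3 halvings: 3 × 14.29 ≈ 43 years.

roughly 43 years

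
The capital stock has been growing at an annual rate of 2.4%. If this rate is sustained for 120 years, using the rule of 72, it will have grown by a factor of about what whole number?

around 16 times

At 2.4% one doubling takes ≈ 30.00 years; 120 years is 4 of them, so ×16.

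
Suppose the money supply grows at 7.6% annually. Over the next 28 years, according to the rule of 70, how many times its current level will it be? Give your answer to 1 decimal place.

around 8.2 times

Doubling time ≈ 70/7.6 = 9.21 years.
28 years / 9.21 ≈ 3.04 doublings → factor 2^3.04 ≈ 8.2.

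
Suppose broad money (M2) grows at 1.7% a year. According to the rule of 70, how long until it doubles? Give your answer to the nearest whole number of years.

At 1.7%, doubling takes about 70/1.7 = 41.18 years.

roughly 41 years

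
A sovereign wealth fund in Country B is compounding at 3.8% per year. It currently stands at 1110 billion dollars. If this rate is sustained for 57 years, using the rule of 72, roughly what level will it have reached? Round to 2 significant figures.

≈ 8900 billion dollars

Doubling time ≈ 72/3.8 = 18.95 years.
57 years is 57/18.95 ≈ 3.01 doublings, a factor of 2^3.01 ≈ 8.06.
1110 × 8.06 ≈ 8900 billion dollars.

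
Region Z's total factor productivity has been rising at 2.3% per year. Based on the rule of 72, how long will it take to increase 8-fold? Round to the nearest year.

around 94 years

One doubling takes 72/2.3 = 31.30 years.
8 = 2^3, so 3 doublings → 94 years.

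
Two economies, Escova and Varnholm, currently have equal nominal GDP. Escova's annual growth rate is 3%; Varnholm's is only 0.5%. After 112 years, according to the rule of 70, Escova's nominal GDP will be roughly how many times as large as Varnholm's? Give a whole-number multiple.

Escova pulls ahead at 2.5 pp per year, so the ratio doubles every 70/2.5 ≈ 28.00 years.
In 112 years that's 4.00 doublings: 2^4.00 ≈ 16.

approximately 16 times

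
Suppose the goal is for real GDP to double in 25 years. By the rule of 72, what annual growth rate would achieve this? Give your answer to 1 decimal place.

72 / 25 ≈ 2.88, so about 2.9% annually.

around 2.9%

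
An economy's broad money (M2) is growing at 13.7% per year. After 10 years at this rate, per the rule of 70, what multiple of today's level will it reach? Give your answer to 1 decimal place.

Doubling time ≈ 70/13.7 = 5.11 years.
10 years / 5.11 ≈ 1.96 doublings → factor 2^1.96 ≈ 3.9.

around 3.9 times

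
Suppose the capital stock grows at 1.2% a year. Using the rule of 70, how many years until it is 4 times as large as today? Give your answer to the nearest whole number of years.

≈ 117 years

Doubling time ≈ 70/1.2 = 58.33 years.
4× is 2 doublings, so 2 × 58.33 ≈ 117 years.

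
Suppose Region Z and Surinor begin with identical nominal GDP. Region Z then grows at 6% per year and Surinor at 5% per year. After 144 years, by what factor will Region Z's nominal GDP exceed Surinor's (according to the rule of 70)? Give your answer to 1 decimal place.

about 4.2 times

Only the 1-point difference matters.
70/1 ≈ 70.00 years per doubling of the ratio; 144 years gives 2.06 doublings, so ≈ 4.2×.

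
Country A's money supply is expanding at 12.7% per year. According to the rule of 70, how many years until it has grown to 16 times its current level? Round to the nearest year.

One doubling takes 70/12.7 = 5.51 years.
16 = 2^4, so 4 doublings → 22 years.

approximately 22 years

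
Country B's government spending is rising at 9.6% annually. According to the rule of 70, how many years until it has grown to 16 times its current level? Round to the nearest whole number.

around 29 years

Doubling time ≈ 70/9.6 = 7.29 years.
16× is 4 doublings, so 4 × 7.29 ≈ 29 years.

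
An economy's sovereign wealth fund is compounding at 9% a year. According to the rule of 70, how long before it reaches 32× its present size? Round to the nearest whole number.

One doubling takes 70/9 = 7.78 years.
32 = 2^5, so 5 doublings → 39 years.

≈ 39 years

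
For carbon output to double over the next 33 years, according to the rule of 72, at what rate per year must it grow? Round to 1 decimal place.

approximately 2.2% per year

72 / 33 ≈ 2.18, so about 2.2% per year.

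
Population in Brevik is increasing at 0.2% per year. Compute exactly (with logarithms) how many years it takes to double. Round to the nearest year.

t = ln(2) / ln(1 + 0.002) = 0.6931 / 0.001998 ≈ 346.90.
≈ 347 years.

347 years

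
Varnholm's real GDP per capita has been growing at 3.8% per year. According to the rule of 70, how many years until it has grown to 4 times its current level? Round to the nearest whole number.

One doubling takes 70/3.8 = 18.42 years.
Getting to 4× needs 2 doublings: 2 × 18.42 ≈ 37 years.

around 37 years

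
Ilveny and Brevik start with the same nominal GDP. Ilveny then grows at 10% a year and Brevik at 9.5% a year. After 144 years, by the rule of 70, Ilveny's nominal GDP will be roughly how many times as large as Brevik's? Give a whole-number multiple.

Only the 0.5-point difference matters.
70/0.5 ≈ 140.00 years per doubling of the ratio; 144 years gives 1.03 doublings, so ≈ 2×.

roughly 2 times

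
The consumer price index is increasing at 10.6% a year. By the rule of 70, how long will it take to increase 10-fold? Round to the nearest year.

roughly 22 years

Doubling time ≈ 70/10.6 = 6.60 years.
Reaching 10× takes log₂(10) ≈ 3.32 doublings.
3.32 × 6.60 ≈ 22 years.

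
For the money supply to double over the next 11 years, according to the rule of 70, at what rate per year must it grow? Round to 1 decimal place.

6.4%

70 / 11 ≈ 6.36, so about 6.4% per year.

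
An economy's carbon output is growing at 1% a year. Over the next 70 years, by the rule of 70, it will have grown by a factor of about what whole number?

70/1 ≈ 70.00 years per doubling.
70 years fits 1 doubling: 2^1 = 2.

approximately 2 times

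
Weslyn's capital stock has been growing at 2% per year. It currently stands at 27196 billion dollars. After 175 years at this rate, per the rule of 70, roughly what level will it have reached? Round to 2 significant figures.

approximately 870000 billion dollars

It doubles every 70/2 ≈ 35.00 years, so 175 years is 5.00 doublings.
2^5.00 ≈ 32.00; 27196 × 32.00 ≈ 870000 billion dollars.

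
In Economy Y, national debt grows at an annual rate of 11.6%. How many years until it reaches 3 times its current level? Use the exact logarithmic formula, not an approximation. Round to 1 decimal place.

10.0 years

t = ln(3) / ln(1 + 0.116) = 1.0986 / 0.109751 ≈ 10.01.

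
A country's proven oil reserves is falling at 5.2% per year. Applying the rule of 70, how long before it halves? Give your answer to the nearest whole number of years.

≈ 13 years

The rule works in reverse for decay: 70/5.2 ≈ 13.46 years to halve.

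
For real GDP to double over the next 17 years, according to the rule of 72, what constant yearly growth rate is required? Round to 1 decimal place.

72 / 17 ≈ 4.24, so about 4.2% per year.

around 4.2%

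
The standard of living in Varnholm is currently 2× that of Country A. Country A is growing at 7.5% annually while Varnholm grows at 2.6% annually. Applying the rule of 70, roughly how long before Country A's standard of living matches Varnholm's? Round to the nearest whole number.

roughly 14 years

The growth-rate gap is 7.5% − 2.6% = 4.9 percentage points.
So the ratio between them halves every 70/4.9 ≈ 14.29 years.
A 2× gap closes after 1 halving: 1 × 14.29 ≈ 14 years.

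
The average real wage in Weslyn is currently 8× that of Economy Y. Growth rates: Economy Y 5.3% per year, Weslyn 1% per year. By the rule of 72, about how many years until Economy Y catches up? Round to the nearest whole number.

The growth-rate gap is 5.3% − 1% = 4.3 percentage points.
So the ratio between them halves every 72/4.3 ≈ 16.74 years.
An 8× gap closes after 3 halvings: 3 × 16.74 ≈ 50 years.

≈ 50 years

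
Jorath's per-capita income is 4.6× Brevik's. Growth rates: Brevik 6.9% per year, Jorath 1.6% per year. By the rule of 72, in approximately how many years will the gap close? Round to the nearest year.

30 years

What matters is the difference: 5.3 pp.
Rule of 72 on the gap: the ratio halves every 72/5.3 ≈ 13.58 years.
A 4.6× gap takes log₂(4.6) ≈ 2.20 halvings to close: 2.20 × 13.58 ≈ 30 years.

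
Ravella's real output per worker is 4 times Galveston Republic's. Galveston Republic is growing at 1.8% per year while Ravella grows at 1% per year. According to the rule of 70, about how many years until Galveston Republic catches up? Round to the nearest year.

Galveston Republic gains on Ravella at 1.8% − 1% = 0.8 points a year.
At that relative rate the gap halves every 70/0.8 ≈ 87.50 years.
A 4 times gap closes after 2 halvings: 2 × 87.50 ≈ 175 years.

approximately 175 years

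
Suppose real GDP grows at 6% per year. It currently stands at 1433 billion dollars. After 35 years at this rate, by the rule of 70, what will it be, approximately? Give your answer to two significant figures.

≈ 11000 billion dollars

It doubles every 70/6 ≈ 11.67 years, so 35 years is 3.00 doublings.
2^3.00 ≈ 8.00; 1433 × 8.00 ≈ 11000 billion dollars.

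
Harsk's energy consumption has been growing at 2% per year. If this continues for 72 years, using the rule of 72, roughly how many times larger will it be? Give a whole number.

At 2% one doubling takes ≈ 36.00 years; 72 years is 2 of them, so ×4.

about 4 times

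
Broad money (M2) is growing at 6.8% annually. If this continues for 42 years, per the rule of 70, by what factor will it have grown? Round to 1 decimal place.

roughly 16.9 times

Doubling time ≈ 70/6.8 = 10.29 years.
42 years / 10.29 ≈ 4.08 doublings → factor 2^4.08 ≈ 16.9.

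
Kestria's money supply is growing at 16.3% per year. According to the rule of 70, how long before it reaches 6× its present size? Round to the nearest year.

11 years

One doubling takes 70/16.3 = 4.29 years.
6× is log₂ 6 ≈ 2.58 doublings, so ≈ 2.58 × 4.29 = 11 years.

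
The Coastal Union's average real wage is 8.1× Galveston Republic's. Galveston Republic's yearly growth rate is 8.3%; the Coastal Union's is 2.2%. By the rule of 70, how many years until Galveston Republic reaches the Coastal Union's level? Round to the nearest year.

Galveston Republic gains on the Coastal Union at 8.3% − 2.2% = 6.1 points a year.
At that relative rate the gap halves every 70/6.1 ≈ 11.48 years.
An 8.1× gap takes log₂(8.1) ≈ 3.02 halvings to close: 3.02 × 11.48 ≈ 35 years.

35 years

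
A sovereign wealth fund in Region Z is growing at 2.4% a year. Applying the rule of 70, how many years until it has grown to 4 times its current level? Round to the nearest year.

around 58 years

Doubling time ≈ 70/2.4 = 29.17 years.
4× is 2 doublings, so 2 × 29.17 ≈ 58 years.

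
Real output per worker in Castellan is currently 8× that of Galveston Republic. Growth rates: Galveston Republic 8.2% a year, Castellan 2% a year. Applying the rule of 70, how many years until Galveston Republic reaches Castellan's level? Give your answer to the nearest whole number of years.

about 34 years

What matters is the difference: 6.2 pp.
Rule of 70 on the gap: the ratio halves every 70/6.2 ≈ 11.29 years.
An 8× gap closes after 3 halvings: 3 × 11.29 ≈ 34 years.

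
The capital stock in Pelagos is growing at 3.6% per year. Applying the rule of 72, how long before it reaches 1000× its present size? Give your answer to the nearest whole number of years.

One doubling takes 72/3.6 = 20.00 years.
Reaching 1000× takes log₂(1000) ≈ 9.97 doublings.
9.97 × 20.00 ≈ 199 years.

≈ 199 years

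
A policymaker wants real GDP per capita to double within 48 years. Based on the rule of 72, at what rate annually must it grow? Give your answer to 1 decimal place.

72 / 48 ≈ 1.50, so about 1.5% annually.

approximately 1.5%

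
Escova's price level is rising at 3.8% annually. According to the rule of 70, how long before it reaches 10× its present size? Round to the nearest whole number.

≈ 61 years

At 3.8% it doubles every 70/3.8 ≈ 18.42 years.
Reaching 10× takes log₂(10) ≈ 3.32 doublings.
3.32 × 18.42 ≈ 61 years.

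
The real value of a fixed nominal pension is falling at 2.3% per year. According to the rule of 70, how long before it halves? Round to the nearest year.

Falling at 2.3%, it halves about every 70/2.3 = 30.43 years.

30 years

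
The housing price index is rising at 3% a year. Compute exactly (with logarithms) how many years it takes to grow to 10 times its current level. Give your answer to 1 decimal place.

t = ln(10) / ln(1 + 0.03) = 2.3026 / 0.029559 ≈ 77.90.

77.9 years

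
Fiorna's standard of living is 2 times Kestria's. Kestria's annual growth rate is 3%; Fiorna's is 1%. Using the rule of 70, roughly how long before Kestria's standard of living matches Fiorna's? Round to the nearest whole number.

What matters is the difference: 2 pp.
Rule of 70 on the gap: the ratio halves every 70/2 ≈ 35.00 years.
A 2 times gap closes after 1 halving: 1 × 35.00 ≈ 35 years.

approximately 35 years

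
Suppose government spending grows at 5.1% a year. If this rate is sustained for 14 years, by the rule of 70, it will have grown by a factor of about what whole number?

around 2 times

Doubling time ≈ 70/5.1 = 13.73 years.
14/13.73 ≈ 1 doubling, so about 2^1 = 2×.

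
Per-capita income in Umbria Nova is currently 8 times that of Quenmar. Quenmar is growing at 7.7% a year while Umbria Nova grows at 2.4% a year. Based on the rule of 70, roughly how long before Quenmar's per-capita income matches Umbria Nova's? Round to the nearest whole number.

about 40 years

What matters is the difference: 5.3 pp.
Rule of 70 on the gap: the ratio halves every 70/5.3 ≈ 13.21 years.
An 8 times gap closes after 3 halvings: 3 × 13.21 ≈ 40 years.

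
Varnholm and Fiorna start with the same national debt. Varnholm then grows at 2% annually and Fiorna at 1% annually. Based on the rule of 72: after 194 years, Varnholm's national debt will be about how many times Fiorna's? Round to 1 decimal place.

Varnholm pulls ahead at 1 pp per year, so the ratio doubles every 72/1 ≈ 72.00 years.
In 194 years that's 2.69 doublings: 2^2.69 ≈ 6.5.

6.5 times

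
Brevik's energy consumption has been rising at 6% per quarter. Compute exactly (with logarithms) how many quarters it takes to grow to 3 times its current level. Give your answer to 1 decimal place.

t = ln(3) / ln(1 + 0.06) = 1.0986 / 0.058269 ≈ 18.85.

18.9 quarters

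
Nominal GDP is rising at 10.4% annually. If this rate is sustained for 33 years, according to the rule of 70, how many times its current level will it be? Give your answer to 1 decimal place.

roughly 29.9 times

Doubles every ≈ 6.73 years (70/10.4).
33 years is 4.90 doublings; 2^4.90 ≈ 29.9×.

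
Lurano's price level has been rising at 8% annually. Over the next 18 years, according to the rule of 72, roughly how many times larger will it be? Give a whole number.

about 4 times

Doubling time ≈ 72/8 = 9.00 years.
18/9.00 ≈ 2 doublings, so about 2^2 = 4×.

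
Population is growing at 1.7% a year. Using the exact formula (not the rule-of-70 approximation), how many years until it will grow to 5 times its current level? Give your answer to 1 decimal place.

95.5 years

t = ln(5) / ln(1 + 0.017) = 1.6094 / 0.016857 ≈ 95.47.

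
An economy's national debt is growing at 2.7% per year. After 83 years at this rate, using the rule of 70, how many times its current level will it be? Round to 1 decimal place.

Doubles every ≈ 25.93 years (70/2.7).
83 years is 3.20 doublings; 2^3.20 ≈ 9.2×.

roughly 9.2 times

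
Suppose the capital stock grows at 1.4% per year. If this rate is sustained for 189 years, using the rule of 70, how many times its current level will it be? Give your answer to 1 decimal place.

Doubles every ≈ 50.00 years (70/1.4).
189 years is 3.78 doublings; 2^3.78 ≈ 13.7×.

roughly 13.7 times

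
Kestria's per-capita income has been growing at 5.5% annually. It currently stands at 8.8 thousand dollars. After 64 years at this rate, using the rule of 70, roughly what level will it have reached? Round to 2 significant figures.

approximately 290 thousand dollars

It doubles every 70/5.5 ≈ 12.73 years, so 64 years is 5.03 doublings.
2^5.03 ≈ 32.67; 8.8 × 32.67 ≈ 290 thousand dollars.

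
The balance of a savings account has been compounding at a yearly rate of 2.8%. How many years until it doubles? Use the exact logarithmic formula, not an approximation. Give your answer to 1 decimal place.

25.1 years

t = ln(2) / ln(1 + 0.028) = 0.6931 / 0.027615 ≈ 25.10.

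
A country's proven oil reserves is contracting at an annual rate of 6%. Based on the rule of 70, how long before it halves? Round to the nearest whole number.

The rule works in reverse for decay: 70/6 ≈ 11.67 years to halve.

12 years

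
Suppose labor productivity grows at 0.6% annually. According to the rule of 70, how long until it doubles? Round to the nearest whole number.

At 0.6%, doubling takes about 70/0.6 = 116.67 years.

around 117 years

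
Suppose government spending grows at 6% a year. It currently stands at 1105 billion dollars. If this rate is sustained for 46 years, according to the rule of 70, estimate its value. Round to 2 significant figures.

Doubling time ≈ 70/6 = 11.67 years.
46 years is 46/11.67 ≈ 3.94 doublings, a factor of 2^3.94 ≈ 15.35.
1105 × 15.35 ≈ 17000 billion dollars.

≈ 17000 billion dollars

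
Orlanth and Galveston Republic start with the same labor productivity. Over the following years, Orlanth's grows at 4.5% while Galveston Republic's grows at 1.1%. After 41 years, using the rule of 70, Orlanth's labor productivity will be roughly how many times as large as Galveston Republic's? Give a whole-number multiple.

Only the 3.4-point difference matters.
70/3.4 ≈ 20.59 years per doubling of the ratio; 41 years gives 1.99 doublings, so ≈ 4×.

≈ 4 times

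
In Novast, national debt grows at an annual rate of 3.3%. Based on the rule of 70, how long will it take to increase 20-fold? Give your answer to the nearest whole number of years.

Doubling time ≈ 70/3.3 = 21.21 years.
Reaching 20× takes log₂(20) ≈ 4.32 doublings.
4.32 × 21.21 ≈ 92 years.

92 years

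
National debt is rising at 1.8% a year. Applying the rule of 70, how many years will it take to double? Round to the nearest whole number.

about 39 years

At 1.8%, doubling takes about 70/1.8 = 38.89 years.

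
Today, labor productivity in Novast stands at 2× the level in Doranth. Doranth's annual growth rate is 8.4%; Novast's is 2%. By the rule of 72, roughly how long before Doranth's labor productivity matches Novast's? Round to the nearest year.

What matters is the difference: 6.4 pp.
Rule of 72 on the gap: the ratio halves every 72/6.4 ≈ 11.25 years.
A 2× gap closes after 1 halving: 1 × 11.25 ≈ 11 years.

around 11 years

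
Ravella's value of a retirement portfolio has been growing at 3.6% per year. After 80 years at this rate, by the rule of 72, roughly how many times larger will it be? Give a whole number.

At 3.6% one doubling takes ≈ 20.00 years; 80 years is 4 of them, so ×16.

approximately 16 times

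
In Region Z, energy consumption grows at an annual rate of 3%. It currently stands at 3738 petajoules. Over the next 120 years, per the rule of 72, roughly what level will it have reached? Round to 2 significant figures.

It doubles every 72/3 ≈ 24.00 years, so 120 years is 5.00 doublings.
2^5.00 ≈ 32.00; 3738 × 32.00 ≈ 120000 petajoules.

around 120000 petajoules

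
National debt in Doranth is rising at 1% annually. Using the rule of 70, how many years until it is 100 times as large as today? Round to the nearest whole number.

about 465 years

Doubling time ≈ 70/1 = 70.00 years.
Reaching 100× takes log₂(100) ≈ 6.64 doublings.
6.64 × 70.00 ≈ 465 years.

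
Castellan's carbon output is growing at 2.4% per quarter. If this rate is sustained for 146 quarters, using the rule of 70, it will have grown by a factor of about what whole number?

approximately 32 times

70/2.4 ≈ 29.17 quarters per doubling.
146 quarters fits 5 doublings: 2^5 = 32.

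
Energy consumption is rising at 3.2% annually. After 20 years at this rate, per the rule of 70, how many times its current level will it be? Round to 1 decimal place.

Doubling time ≈ 70/3.2 = 21.88 years.
20 years / 21.88 ≈ 0.91 doublings → factor 2^0.91 ≈ 1.9.

about 1.9 times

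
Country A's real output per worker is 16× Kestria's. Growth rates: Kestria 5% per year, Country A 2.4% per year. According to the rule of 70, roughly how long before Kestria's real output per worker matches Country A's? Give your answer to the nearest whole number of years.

What matters is the difference: 2.6 pp.
Rule of 70 on the gap: the ratio halves every 70/2.6 ≈ 26.92 years.
A 16× gap closes after 4 halvings: 4 × 26.92 ≈ 108 years.

108 years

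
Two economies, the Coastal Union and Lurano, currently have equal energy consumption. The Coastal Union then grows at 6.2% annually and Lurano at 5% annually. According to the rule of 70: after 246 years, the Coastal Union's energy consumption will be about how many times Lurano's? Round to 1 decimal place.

Rate gap = 6.2% − 5% = 1.2 points.
The ratio doubles every 70/1.2 ≈ 58.33 years.
246/58.33 ≈ 4.22 doublings → ratio ≈ 2^4.22 ≈ 18.6.

18.6 times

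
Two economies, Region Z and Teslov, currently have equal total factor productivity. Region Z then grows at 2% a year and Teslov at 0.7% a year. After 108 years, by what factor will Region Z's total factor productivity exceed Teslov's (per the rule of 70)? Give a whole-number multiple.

Only the 1.3-point difference matters.
70/1.3 ≈ 53.85 years per doubling of the ratio; 108 years gives 2.01 doublings, so ≈ 4×.

about 4 times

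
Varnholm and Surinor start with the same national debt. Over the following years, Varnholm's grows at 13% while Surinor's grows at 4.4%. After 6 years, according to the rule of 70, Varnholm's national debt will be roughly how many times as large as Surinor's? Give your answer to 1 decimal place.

Only the 8.6-point difference matters.
70/8.6 ≈ 8.14 years per doubling of the ratio; 6 years gives 0.74 doublings, so ≈ 1.7×.

around 1.7 times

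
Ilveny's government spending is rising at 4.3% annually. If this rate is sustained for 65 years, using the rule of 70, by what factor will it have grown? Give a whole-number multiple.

about 16 times

Doubling time ≈ 70/4.3 = 16.28 years.
65/16.28 ≈ 4 doublings, so about 2^4 = 16×.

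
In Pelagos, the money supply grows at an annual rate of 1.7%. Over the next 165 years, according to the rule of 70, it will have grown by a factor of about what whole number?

≈ 16 times

Doubling time ≈ 70/1.7 = 41.18 years.
165/41.18 ≈ 4 doublings, so about 2^4 = 16×.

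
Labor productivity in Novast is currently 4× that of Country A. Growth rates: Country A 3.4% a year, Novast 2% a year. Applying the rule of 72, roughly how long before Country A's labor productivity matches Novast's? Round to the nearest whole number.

roughly 103 years

Country A gains on Novast at 3.4% − 2% = 1.4 points a year.
At that relative rate the gap halves every 72/1.4 ≈ 51.43 years.
A 4× gap closes after 2 halvings: 2 × 51.43 ≈ 103 years.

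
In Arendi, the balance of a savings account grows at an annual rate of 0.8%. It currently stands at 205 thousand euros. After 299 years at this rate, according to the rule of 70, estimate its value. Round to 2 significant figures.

It doubles every 70/0.8 ≈ 87.50 years, so 299 years is 3.42 doublings.
2^3.42 ≈ 10.70; 205 × 10.70 ≈ 2200 thousand euros.

approximately 2200 thousand euros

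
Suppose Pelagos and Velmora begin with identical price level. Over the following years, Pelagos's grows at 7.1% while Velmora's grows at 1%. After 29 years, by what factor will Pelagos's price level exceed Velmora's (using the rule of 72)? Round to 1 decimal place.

approximately 5.5 times

Rate gap = 7.1% − 1% = 6.1 points.
The ratio doubles every 72/6.1 ≈ 11.80 years.
29/11.80 ≈ 2.46 doublings → ratio ≈ 2^2.46 ≈ 5.5.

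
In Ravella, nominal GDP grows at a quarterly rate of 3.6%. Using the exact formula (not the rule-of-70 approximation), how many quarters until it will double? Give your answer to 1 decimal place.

19.6 quarters

t = ln(2) / ln(1 + 0.036) = 0.6931 / 0.035367 ≈ 19.60.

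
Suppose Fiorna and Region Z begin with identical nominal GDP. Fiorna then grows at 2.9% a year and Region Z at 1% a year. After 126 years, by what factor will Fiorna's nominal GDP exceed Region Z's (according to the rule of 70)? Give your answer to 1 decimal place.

about 10.7 times

Rate gap = 2.9% − 1% = 1.9 points.
The ratio doubles every 70/1.9 ≈ 36.84 years.
126/36.84 ≈ 3.42 doublings → ratio ≈ 2^3.42 ≈ 10.7.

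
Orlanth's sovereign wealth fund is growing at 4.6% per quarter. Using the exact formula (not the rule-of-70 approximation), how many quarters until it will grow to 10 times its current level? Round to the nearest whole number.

t = ln(10) / ln(1 + 0.046) = 2.3026 / 0.044973 ≈ 51.20.
≈ 51 quarters.

51 quarters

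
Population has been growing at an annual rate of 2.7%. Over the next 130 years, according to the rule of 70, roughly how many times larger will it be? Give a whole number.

approximately 32 times

Doubling time ≈ 70/2.7 = 25.93 years.
130/25.93 ≈ 5 doublings, so about 2^5 = 32×.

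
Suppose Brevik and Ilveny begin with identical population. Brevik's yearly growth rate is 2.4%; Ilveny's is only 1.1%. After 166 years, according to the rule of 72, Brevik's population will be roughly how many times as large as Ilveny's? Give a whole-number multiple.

approximately 8 times

Only the 1.3-point difference matters.
72/1.3 ≈ 55.38 years per doubling of the ratio; 166 years gives 3.00 doublings, so ≈ 8×.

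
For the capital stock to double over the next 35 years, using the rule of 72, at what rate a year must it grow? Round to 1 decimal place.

around 2.1%

72 / 35 ≈ 2.06, so about 2.1% a year.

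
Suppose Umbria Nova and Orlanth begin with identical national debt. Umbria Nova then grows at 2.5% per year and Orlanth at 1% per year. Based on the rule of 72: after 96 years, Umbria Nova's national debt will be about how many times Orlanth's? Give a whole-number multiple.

4 times

Only the 1.5-point difference matters.
72/1.5 ≈ 48.00 years per doubling of the ratio; 96 years gives 2.00 doublings, so ≈ 4×.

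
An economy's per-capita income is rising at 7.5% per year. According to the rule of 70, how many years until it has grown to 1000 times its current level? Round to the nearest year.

around 93 years

One doubling takes 70/7.5 = 9.33 years.
1000× is log₂ 1000 ≈ 9.97 doublings, so ≈ 9.97 × 9.33 = 93 years.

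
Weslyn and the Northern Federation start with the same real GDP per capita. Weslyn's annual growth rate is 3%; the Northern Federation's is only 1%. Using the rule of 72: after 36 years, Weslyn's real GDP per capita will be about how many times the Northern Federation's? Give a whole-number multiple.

≈ 2 times

Weslyn pulls ahead at 2 pp per year, so the ratio doubles every 72/2 ≈ 36.00 years.
In 36 years that's 1.00 doublings: 2^1.00 ≈ 2.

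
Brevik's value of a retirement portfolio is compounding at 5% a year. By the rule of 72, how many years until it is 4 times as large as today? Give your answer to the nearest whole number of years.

approximately 29 years

One doubling takes 72/5 = 14.40 years.
4 = 2^2, so 2 doublings → 29 years.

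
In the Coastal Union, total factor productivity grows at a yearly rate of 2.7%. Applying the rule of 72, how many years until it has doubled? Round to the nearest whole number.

At 2.7%, doubling takes about 72/2.7 = 26.67 years.

≈ 27 years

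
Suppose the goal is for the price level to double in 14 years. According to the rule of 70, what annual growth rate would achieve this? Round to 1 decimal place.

70 / 14 ≈ 5.00, so about 5.0% a year.

≈ 5.0%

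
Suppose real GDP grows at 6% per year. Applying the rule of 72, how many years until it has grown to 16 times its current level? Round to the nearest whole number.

48 years

At 6% it doubles every 72/6 ≈ 12.00 years.
Getting to 16× needs 4 doublings: 4 × 12.00 ≈ 48 years.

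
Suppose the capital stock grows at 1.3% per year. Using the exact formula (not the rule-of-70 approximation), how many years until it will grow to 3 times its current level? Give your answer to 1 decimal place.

t = ln(3) / ln(1 + 0.013) = 1.0986 / 0.012916 ≈ 85.06.

85.1 years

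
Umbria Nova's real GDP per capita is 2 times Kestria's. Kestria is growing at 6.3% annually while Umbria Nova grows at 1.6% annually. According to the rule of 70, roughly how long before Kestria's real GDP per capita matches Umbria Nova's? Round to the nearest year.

15 years

The growth-rate gap is 6.3% − 1.6% = 4.7 percentage points.
So the ratio between them halves every 70/4.7 ≈ 14.89 years.
A 2 times gap closes after 1 halving: 1 × 14.89 ≈ 15 years.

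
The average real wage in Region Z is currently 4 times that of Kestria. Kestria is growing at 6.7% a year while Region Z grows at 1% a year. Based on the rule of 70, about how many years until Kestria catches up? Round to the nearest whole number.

The growth-rate gap is 6.7% − 1% = 5.7 percentage points.
So the ratio between them halves every 70/5.7 ≈ 12.28 years.
A 4 times gap closes after 2 halvings: 2 × 12.28 ≈ 25 years.

approximately 25 years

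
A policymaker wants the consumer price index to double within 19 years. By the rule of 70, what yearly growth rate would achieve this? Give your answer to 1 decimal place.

70 / 19 ≈ 3.68, so about 3.7% per year.

approximately 3.7% per year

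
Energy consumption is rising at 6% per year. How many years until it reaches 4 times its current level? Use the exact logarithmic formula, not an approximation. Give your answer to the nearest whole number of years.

t = ln(4) / ln(1 + 0.06) = 1.3863 / 0.058269 ≈ 23.79.
≈ 24 years.

24 years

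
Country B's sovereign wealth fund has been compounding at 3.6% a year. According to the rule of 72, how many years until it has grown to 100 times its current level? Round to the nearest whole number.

At 3.6% it doubles every 72/3.6 ≈ 20.00 years.
Reaching 100× takes log₂(100) ≈ 6.64 doublings.
6.64 × 20.00 ≈ 133 years.

approximately 133 years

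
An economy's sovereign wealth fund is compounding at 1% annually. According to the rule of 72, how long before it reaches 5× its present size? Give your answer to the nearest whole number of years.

167 years

One doubling takes 72/1 = 72.00 years.
5× is log₂ 5 ≈ 2.32 doublings, so ≈ 2.32 × 72.00 = 167 years.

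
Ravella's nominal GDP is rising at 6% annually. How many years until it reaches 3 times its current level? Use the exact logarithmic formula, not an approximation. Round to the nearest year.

t = ln(3) / ln(1 + 0.06) = 1.0986 / 0.058269 ≈ 18.85.
≈ 19 years.

19 years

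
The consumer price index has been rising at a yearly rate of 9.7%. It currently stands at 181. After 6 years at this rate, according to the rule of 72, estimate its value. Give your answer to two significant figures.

Doubling time ≈ 72/9.7 = 7.42 years.
6 years is 6/7.42 ≈ 0.81 doublings, a factor of 2^0.81 ≈ 1.75.
181 × 1.75 ≈ 320.

≈ 320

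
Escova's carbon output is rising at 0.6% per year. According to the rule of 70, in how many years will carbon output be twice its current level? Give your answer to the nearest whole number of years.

70/0.6 ≈ 116.67, so it doubles roughly every 117 years.

approximately 117 years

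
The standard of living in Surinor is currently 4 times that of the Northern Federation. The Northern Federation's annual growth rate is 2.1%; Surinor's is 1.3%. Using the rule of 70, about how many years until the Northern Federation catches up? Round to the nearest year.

the Northern Federation gains on Surinor at 2.1% − 1.3% = 0.8 points a year.
At that relative rate the gap halves every 70/0.8 ≈ 87.50 years.
A 4 times gap closes after 2 halvings: 2 × 87.50 ≈ 175 years.

175 years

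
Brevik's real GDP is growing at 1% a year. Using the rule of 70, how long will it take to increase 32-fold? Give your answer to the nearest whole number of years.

One doubling takes 70/1 = 70.00 years.
Getting to 32× needs 5 doublings: 5 × 70.00 ≈ 350 years.

around 350 years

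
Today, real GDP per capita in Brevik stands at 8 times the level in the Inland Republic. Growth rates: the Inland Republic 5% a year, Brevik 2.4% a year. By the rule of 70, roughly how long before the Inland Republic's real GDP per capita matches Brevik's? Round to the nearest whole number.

What matters is the difference: 2.6 pp.
Rule of 70 on the gap: the ratio halves every 70/2.6 ≈ 26.92 years.
An 8 times gap closes after 3 halvings: 3 × 26.92 ≈ 81 years.

roughly 81 years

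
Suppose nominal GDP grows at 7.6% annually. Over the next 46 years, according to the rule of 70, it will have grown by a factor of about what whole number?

around 32 times

70/7.6 ≈ 9.21 years per doubling.
46 years fits 5 doublings: 2^5 = 32.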